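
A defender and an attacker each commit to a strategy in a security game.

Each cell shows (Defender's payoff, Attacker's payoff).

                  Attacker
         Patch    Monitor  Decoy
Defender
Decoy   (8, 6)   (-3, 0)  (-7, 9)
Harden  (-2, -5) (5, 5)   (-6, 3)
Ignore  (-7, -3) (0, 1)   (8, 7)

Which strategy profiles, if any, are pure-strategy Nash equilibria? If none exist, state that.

(Decoy, Patch): Attacker can switch to Decoy (6 → 9). Not NE.
(Decoy, Monitor): Defender can switch to Harden (-3 → 5). Not NE.
(Decoy, Decoy): Defender can switch to Harden (-7 → -6). Not NE.
(Harden, Patch): Defender can switch to Decoy (-2 → 8). Not NE.
(Harden, Monitor): Defender gets 5, best alternative 0; Attacker gets 5, best alternative 3. No profitable deviation — NE.
(Harden, Decoy): Defender can switch to Ignore (-6 → 8). Not NE.
(Ignore, Patch): Defender can switch to Decoy (-7 → 8). Not NE.
(Ignore, Monitor): Defender can switch to Harden (0 → 5). Not NE.
(Ignore, Decoy): Defender gets 8, best alternative -6; Attacker gets 7, best alternative 1. No profitable deviation — NE.

(Harden, Monitor) and (Ignore, Decoy)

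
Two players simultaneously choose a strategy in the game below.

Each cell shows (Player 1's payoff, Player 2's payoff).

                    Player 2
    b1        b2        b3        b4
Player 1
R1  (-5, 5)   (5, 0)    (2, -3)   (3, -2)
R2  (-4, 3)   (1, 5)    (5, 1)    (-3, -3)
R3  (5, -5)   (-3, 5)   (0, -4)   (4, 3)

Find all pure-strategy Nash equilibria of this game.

none

Player 1 against b1: payoffs -5, -4, 5 → best response R3.
Player 1 against b2: payoffs 5, 1, -3 → best response R1.
Player 1 against b3: payoffs 2, 5, 0 → best response R2.
Player 1 against b4: payoffs 3, -3, 4 → best response R3.
Player 2 against R1: payoffs 5, 0, -3, -2 → best response b1.
Player 2 against R2: payoffs 3, 5, 1, -3 → best response b2.
Player 2 against R3: payoffs -5, 5, -4, 3 → best response b2.
No profile is a mutual best response for all players.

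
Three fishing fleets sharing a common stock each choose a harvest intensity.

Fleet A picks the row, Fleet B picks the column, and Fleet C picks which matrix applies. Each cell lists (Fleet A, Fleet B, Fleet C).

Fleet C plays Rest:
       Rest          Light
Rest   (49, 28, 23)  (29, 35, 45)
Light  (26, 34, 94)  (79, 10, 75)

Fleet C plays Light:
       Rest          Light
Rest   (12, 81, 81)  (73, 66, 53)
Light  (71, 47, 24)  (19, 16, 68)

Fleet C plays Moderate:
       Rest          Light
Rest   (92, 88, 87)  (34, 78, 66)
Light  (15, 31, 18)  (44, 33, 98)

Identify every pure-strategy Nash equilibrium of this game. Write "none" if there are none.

The pure Nash equilibria are (Rest, Rest, Moderate); (Light, Light, Moderate).

(Rest, Rest, Rest): Fleet B can switch to Light (28 → 35). Not NE.
(Rest, Rest, Light): Fleet A can switch to Light (12 → 71). Not NE.
(Rest, Rest, Moderate): Fleet A gets 92, best alternative 15; Fleet B gets 88, best alternative 78; Fleet C gets 87, best alternative 81. No profitable deviation — NE.
(Rest, Light, Rest): Fleet A can switch to Light (29 → 79). Not NE.
(Rest, Light, Light): Fleet B can switch to Rest (66 → 81). Not NE.
(Rest, Light, Moderate): Fleet A can switch to Light (34 → 44). Not NE.
(Light, Rest, Rest): Fleet A can switch to Rest (26 → 49). Not NE.
(Light, Light, Moderate): Fleet A gets 44, best alternative 34; Fleet B gets 33, best alternative 31; Fleet C gets 98, best alternative 75. No profitable deviation — NE.
(The remaining 4 profiles each have a profitable deviation by the same check.)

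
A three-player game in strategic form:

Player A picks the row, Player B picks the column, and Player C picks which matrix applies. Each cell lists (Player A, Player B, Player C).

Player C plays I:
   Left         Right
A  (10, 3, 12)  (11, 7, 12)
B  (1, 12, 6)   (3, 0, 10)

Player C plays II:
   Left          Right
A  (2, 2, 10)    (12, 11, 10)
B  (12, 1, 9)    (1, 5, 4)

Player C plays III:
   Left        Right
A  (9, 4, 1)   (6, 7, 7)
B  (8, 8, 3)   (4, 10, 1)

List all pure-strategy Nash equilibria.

The unique pure-strategy Nash equilibrium is (A, Right, I).

Player A against (Left, I): payoffs 10, 1 → best response A.
Player A against (Left, II): payoffs 2, 12 → best response B.
Player A against (Left, III): payoffs 9, 8 → best response A.
Player A against (Right, I): payoffs 11, 3 → best response A.
Player A against (Right, II): payoffs 12, 1 → best response A.
Player A against (Right, III): payoffs 6, 4 → best response A.
Player B against (A, I): payoffs 3, 7 → best response Right.
Player B against (A, II): payoffs 2, 11 → best response Right.
Player B against (A, III): payoffs 4, 7 → best response Right.
Player B against (B, I): payoffs 12, 0 → best response Left.
Player B against (B, II): payoffs 1, 5 → best response Right.
Player B against (B, III): payoffs 8, 10 → best response Right.
Player C against (A, Left): payoffs 12, 10, 1 → best response I.
Player C against (A, Right): payoffs 12, 10, 7 → best response I.
Player C against (B, Left): payoffs 6, 9, 3 → best response II.
Player C against (B, Right): payoffs 10, 4, 1 → best response I.
Mutual best responses: (A, Right, I).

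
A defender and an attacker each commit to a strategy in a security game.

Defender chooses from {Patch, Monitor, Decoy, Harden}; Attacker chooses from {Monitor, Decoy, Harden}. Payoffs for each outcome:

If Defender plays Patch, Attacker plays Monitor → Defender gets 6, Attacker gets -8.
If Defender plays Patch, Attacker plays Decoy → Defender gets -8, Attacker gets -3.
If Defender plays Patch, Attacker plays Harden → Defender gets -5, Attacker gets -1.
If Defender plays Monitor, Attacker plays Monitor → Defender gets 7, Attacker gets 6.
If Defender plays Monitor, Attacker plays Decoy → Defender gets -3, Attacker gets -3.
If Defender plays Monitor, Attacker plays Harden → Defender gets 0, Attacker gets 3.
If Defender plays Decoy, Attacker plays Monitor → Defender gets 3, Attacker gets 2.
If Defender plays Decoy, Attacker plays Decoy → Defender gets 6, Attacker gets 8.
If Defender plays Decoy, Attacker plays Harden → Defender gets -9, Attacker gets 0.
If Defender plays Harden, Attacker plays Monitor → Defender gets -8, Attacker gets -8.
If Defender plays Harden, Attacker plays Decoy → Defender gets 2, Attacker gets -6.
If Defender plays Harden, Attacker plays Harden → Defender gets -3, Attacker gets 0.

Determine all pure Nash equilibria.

Pure-strategy Nash equilibria: (Monitor, Monitor), (Decoy, Decoy)

Defender against Monitor: payoffs 6, 7, 3, -8 → best response Monitor.
Defender against Decoy: payoffs -8, -3, 6, 2 → best response Decoy.
Defender against Harden: payoffs -5, 0, -9, -3 → best response Monitor.
Attacker against Patch: payoffs -8, -3, -1 → best response Harden.
Attacker against Monitor: payoffs 6, -3, 3 → best response Monitor.
Attacker against Decoy: payoffs 2, 8, 0 → best response Decoy.
Attacker against Harden: payoffs -8, -6, 0 → best response Harden.
Mutual best responses: (Monitor, Monitor); (Decoy, Decoy).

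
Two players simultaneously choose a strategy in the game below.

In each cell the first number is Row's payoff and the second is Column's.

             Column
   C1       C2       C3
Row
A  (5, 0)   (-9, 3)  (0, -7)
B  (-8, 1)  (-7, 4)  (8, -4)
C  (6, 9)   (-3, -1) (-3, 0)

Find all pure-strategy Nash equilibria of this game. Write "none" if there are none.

(C, C1)

Row against C1: payoffs 5, -8, 6 → best response C.
Row against C2: payoffs -9, -7, -3 → best response C.
Row against C3: payoffs 0, 8, -3 → best response B.
Column against A: payoffs 0, 3, -7 → best response C2.
Column against B: payoffs 1, 4, -4 → best response C2.
Column against C: payoffs 9, -1, 0 → best response C1.
Mutual best responses: (C, C1).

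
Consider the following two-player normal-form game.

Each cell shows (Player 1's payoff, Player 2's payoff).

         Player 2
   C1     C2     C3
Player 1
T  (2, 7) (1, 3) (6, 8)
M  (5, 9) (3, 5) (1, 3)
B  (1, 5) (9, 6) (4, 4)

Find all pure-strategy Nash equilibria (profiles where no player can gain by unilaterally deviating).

The pure Nash equilibria are (T, C3); (M, C1); (B, C2).

For each player, find the best response to each opponent profile; mutual best responses are the pure NE.
Player 1 against C1: payoffs 2, 5, 1 → best response M.
Player 1 against C2: payoffs 1, 3, 9 → best response B.
Player 1 against C3: payoffs 6, 1, 4 → best response T.
Player 2 against T: payoffs 7, 3, 8 → best response C3.
Player 2 against M: payoffs 9, 5, 3 → best response C1.
Player 2 against B: payoffs 5, 6, 4 → best response C2.
Mutual best responses: (T, C3); (M, C1); (B, C2).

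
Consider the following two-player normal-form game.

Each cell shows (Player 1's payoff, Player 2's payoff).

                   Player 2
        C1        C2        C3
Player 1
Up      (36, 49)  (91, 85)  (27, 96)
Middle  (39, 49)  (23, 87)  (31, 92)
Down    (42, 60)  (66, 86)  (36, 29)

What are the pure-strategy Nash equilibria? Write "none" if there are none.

none

(Up, C1): Player 1 can switch to Middle (36 → 39). Not NE.
(Up, C2): Player 2 can switch to C3 (85 → 96). Not NE.
(Up, C3): Player 1 can switch to Middle (27 → 31). Not NE.
(Middle, C1): Player 1 can switch to Down (39 → 42). Not NE.
(Middle, C2): Player 1 can switch to Up (23 → 91). Not NE.
(Middle, C3): Player 1 can switch to Down (31 → 36). Not NE.
(Down, C1): Player 2 can switch to C2 (60 → 86). Not NE.
(Down, C2): Player 1 can switch to Up (66 → 91). Not NE.
(Down, C3): Player 2 can switch to C1 (29 → 60). Not NE.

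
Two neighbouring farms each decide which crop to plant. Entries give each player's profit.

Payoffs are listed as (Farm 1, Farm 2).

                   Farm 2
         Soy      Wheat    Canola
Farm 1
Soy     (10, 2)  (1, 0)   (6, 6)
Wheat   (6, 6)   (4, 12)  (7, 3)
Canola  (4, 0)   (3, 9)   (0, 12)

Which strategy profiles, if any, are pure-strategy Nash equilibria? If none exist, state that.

The unique pure-strategy Nash equilibrium is (Wheat, Wheat).

(Soy, Soy): Farm 2 can switch to Canola (2 → 6). Not NE.
(Soy, Wheat): Farm 1 can switch to Wheat (1 → 4). Not NE.
(Soy, Canola): Farm 1 can switch to Wheat (6 → 7). Not NE.
(Wheat, Soy): Farm 1 can switch to Soy (6 → 10). Not NE.
(Wheat, Wheat): Farm 1 gets 4, best alternative 3; Farm 2 gets 12, best alternative 6. No profitable deviation — NE.
(Wheat, Canola): Farm 2 can switch to Soy (3 → 6). Not NE.
(Canola, Soy): Farm 1 can switch to Soy (4 → 10). Not NE.
(The remaining 2 profiles each have a profitable deviation by the same check.)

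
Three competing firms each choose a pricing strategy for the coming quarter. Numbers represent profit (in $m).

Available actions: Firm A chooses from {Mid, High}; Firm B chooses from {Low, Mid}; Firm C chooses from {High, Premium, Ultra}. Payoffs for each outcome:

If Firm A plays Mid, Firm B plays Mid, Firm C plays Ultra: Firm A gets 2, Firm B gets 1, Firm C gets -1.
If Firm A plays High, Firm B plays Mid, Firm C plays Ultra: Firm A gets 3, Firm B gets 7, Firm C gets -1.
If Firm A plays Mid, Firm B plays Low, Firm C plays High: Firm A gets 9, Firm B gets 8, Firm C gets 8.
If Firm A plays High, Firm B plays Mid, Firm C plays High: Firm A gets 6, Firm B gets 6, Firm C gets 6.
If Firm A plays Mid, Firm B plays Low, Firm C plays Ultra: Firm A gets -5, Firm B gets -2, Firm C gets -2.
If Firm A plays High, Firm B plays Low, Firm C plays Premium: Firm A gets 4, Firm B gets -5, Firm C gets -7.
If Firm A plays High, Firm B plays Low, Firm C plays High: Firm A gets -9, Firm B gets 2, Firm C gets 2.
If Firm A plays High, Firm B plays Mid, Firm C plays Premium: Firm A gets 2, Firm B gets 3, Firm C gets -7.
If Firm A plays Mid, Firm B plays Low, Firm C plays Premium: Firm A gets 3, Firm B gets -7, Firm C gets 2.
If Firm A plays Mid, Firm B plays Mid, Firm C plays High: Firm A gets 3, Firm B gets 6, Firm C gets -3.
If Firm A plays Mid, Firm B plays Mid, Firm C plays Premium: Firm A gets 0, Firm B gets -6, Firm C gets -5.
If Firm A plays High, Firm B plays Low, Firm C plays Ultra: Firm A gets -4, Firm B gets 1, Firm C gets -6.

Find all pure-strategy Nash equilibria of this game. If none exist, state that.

Firm A against (Low, High): payoffs 9, -9 → best response Mid.
Firm A against (Low, Premium): payoffs 3, 4 → best response High.
Firm A against (Low, Ultra): payoffs -5, -4 → best response High.
Firm A against (Mid, High): payoffs 3, 6 → best response High.
Firm A against (Mid, Premium): payoffs 0, 2 → best response High.
Firm A against (Mid, Ultra): payoffs 2, 3 → best response High.
Firm B against (Mid, High): payoffs 8, 6 → best response Low.
Firm B against (Mid, Premium): payoffs -7, -6 → best response Mid.
Firm B against (Mid, Ultra): payoffs -2, 1 → best response Mid.
Firm B against (High, High): payoffs 2, 6 → best response Mid.
Firm B against (High, Premium): payoffs -5, 3 → best response Mid.
Firm B against (High, Ultra): payoffs 1, 7 → best response Mid.
Firm C against (Mid, Low): payoffs 8, 2, -2 → best response High.
Firm C against (Mid, Mid): payoffs -3, -5, -1 → best response Ultra.
Firm C against (High, Low): payoffs 2, -7, -6 → best response High.
Firm C against (High, Mid): payoffs 6, -7, -1 → best response High.
Mutual best responses: (Mid, Low, High); (High, Mid, High).

(Mid, Low, High) and (High, Mid, High)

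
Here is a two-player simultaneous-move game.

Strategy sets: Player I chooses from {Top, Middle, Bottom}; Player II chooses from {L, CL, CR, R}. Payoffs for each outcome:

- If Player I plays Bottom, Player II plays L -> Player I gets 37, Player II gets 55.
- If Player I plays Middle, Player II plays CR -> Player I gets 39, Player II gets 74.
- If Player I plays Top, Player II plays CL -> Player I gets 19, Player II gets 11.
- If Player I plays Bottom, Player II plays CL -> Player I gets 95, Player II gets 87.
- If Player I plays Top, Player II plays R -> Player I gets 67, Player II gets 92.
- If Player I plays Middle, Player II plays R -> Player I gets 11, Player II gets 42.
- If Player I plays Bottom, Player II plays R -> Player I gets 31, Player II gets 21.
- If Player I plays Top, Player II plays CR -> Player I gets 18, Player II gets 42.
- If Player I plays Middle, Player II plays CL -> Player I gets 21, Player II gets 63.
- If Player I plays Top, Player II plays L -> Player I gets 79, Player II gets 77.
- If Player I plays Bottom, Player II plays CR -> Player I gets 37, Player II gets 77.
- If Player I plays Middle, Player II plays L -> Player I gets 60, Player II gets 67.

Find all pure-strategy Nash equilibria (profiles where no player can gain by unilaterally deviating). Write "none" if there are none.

For each strategy profile, look for a profitable unilateral deviation.
(Top, L): Player II can switch to R (77 → 92). Not NE.
(Top, CL): Player I can switch to Middle (19 → 21). Not NE.
(Top, CR): Player I can switch to Middle (18 → 39). Not NE.
(Top, R): Player I gets 67, best alternative 31; Player II gets 92, best alternative 77. No profitable deviation — NE.
(Middle, L): Player I can switch to Top (60 → 79). Not NE.
(Middle, CL): Player I can switch to Bottom (21 → 95). Not NE.
(Middle, CR): Player I gets 39, best alternative 37; Player II gets 74, best alternative 67. No profitable deviation — NE.
(Middle, R): Player I can switch to Top (11 → 67). Not NE.
(Bottom, L): Player I can switch to Top (37 → 79). Not NE.
(Bottom, CL): Player I gets 95, best alternative 21; Player II gets 87, best alternative 77. No profitable deviation — NE.
(Bottom, CR): Player I can switch to Middle (37 → 39). Not NE.
(Bottom, R): Player I can switch to Top (31 → 67). Not NE.

The pure Nash equilibria are (Top, R); (Middle, CR); (Bottom, CL).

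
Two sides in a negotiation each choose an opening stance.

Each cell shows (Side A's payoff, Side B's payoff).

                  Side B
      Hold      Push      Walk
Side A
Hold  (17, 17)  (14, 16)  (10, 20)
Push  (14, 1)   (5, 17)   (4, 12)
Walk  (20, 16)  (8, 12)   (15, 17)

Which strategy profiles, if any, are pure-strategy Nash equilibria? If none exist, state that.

Side A against Hold: payoffs 17, 14, 20 → best response Walk.
Side A against Push: payoffs 14, 5, 8 → best response Hold.
Side A against Walk: payoffs 10, 4, 15 → best response Walk.
Side B against Hold: payoffs 17, 16, 20 → best response Walk.
Side B against Push: payoffs 1, 17, 12 → best response Push.
Side B against Walk: payoffs 16, 12, 17 → best response Walk.
Mutual best responses: (Walk, Walk).

The unique pure-strategy Nash equilibrium is (Walk, Walk).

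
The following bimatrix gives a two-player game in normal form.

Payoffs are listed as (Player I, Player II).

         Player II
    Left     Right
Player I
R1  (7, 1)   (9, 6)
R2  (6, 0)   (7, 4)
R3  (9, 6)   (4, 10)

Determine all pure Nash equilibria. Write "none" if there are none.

Pure NE: (R1, Right)

(R1, Left): Player I can switch to R3 (7 → 9). Not NE.
(R1, Right): Player I gets 9, best alternative 7; Player II gets 6, best alternative 1. No profitable deviation — NE.
(R2, Left): Player I can switch to R1 (6 → 7). Not NE.
(R2, Right): Player I can switch to R1 (7 → 9). Not NE.
(R3, Left): Player II can switch to Right (6 → 10). Not NE.
(R3, Right): Player I can switch to R1 (4 → 9). Not NE.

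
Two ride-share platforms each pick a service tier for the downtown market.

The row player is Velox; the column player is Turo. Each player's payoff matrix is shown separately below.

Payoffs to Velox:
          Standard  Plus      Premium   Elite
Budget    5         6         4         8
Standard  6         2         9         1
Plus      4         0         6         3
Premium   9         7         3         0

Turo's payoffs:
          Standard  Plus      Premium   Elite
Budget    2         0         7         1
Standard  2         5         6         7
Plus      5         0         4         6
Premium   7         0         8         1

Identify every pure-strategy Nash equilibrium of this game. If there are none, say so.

There is no pure-strategy Nash equilibrium.

Velox against Standard: payoffs 5, 6, 4, 9 → best response Premium.
Velox against Plus: payoffs 6, 2, 0, 7 → best response Premium.
Velox against Premium: payoffs 4, 9, 6, 3 → best response Standard.
Velox against Elite: payoffs 8, 1, 3, 0 → best response Budget.
Turo against Budget: payoffs 2, 0, 7, 1 → best response Premium.
Turo against Standard: payoffs 2, 5, 6, 7 → best response Elite.
Turo against Plus: payoffs 5, 0, 4, 6 → best response Elite.
Turo against Premium: payoffs 7, 0, 8, 1 → best response Premium.
No profile is a mutual best response for all players.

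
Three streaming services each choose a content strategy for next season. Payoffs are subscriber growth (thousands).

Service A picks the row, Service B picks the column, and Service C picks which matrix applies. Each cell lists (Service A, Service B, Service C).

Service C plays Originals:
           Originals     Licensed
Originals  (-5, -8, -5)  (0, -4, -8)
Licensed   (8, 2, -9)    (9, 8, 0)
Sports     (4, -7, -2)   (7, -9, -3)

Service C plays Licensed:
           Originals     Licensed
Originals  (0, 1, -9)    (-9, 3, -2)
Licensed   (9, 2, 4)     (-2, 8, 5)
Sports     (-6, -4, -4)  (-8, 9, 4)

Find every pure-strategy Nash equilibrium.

(Originals, Originals, Originals): Service A can switch to Licensed (-5 → 8). Not NE.
(Originals, Originals, Licensed): Service A can switch to Licensed (0 → 9). Not NE.
(Originals, Licensed, Originals): Service A can switch to Licensed (0 → 9). Not NE.
(Originals, Licensed, Licensed): Service A can switch to Licensed (-9 → -2). Not NE.
(Licensed, Originals, Originals): Service B can switch to Licensed (2 → 8). Not NE.
(Licensed, Originals, Licensed): Service B can switch to Licensed (2 → 8). Not NE.
(Licensed, Licensed, Licensed): Service A gets -2, best alternative -8; Service B gets 8, best alternative 2; Service C gets 5, best alternative 0. No profitable deviation — NE.
(The remaining 5 profiles each have a profitable deviation by the same check.)

(Licensed, Licensed, Licensed)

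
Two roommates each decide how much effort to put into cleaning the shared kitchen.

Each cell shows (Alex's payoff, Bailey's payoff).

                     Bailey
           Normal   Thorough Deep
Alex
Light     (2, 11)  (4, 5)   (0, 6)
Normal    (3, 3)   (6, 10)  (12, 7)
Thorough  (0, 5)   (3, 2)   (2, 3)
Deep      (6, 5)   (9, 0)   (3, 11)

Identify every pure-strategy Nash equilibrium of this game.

This game has no pure Nash equilibrium.

Alex against Normal: payoffs 2, 3, 0, 6 → best response Deep.
Alex against Thorough: payoffs 4, 6, 3, 9 → best response Deep.
Alex against Deep: payoffs 0, 12, 2, 3 → best response Normal.
Bailey against Light: payoffs 11, 5, 6 → best response Normal.
Bailey against Normal: payoffs 3, 10, 7 → best response Thorough.
Bailey against Thorough: payoffs 5, 2, 3 → best response Normal.
Bailey against Deep: payoffs 5, 0, 11 → best response Deep.
No profile is a mutual best response for all players.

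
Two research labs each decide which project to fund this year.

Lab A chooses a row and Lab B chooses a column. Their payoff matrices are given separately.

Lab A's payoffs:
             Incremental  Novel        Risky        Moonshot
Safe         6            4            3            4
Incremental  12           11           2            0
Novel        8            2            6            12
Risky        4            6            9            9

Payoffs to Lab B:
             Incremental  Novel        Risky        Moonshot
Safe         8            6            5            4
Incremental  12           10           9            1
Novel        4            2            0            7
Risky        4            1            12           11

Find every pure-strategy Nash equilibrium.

Lab A against Incremental: payoffs 6, 12, 8, 4 → best response Incremental.
Lab A against Novel: payoffs 4, 11, 2, 6 → best response Incremental.
Lab A against Risky: payoffs 3, 2, 6, 9 → best response Risky.
Lab A against Moonshot: payoffs 4, 0, 12, 9 → best response Novel.
Lab B against Safe: payoffs 8, 6, 5, 4 → best response Incremental.
Lab B against Incremental: payoffs 12, 10, 9, 1 → best response Incremental.
Lab B against Novel: payoffs 4, 2, 0, 7 → best response Moonshot.
Lab B against Risky: payoffs 4, 1, 12, 11 → best response Risky.
Mutual best responses: (Incremental, Incremental); (Novel, Moonshot); (Risky, Risky).

Pure-strategy Nash equilibria: (Incremental, Incremental), (Novel, Moonshot), (Risky, Risky)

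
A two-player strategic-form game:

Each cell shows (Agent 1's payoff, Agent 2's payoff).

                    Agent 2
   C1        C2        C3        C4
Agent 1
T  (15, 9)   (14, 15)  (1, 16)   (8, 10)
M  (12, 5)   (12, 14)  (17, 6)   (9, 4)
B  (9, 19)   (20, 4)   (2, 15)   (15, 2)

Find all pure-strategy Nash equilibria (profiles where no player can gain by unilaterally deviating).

This game has no pure Nash equilibrium.

Agent 1 against C1: payoffs 15, 12, 9 → best response T.
Agent 1 against C2: payoffs 14, 12, 20 → best response B.
Agent 1 against C3: payoffs 1, 17, 2 → best response M.
Agent 1 against C4: payoffs 8, 9, 15 → best response B.
Agent 2 against T: payoffs 9, 15, 16, 10 → best response C3.
Agent 2 against M: payoffs 5, 14, 6, 4 → best response C2.
Agent 2 against B: payoffs 19, 4, 15, 2 → best response C1.
No profile is a mutual best response for all players.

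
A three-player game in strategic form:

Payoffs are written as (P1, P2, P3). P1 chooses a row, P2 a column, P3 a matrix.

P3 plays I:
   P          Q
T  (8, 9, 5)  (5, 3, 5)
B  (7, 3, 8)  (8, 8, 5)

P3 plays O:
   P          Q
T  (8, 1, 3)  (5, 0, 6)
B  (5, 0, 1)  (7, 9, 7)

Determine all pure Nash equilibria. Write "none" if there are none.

For each strategy profile, look for a profitable unilateral deviation.
(T, P, I): P1 gets 8, best alternative 7; P2 gets 9, best alternative 3; P3 gets 5, best alternative 3. No profitable deviation — NE.
(T, P, O): P3 can switch to I (3 → 5). Not NE.
(T, Q, I): P1 can switch to B (5 → 8). Not NE.
(T, Q, O): P1 can switch to B (5 → 7). Not NE.
(B, P, I): P1 can switch to T (7 → 8). Not NE.
(B, P, O): P1 can switch to T (5 → 8). Not NE.
(B, Q, I): P3 can switch to O (5 → 7). Not NE.
(B, Q, O): P1 gets 7, best alternative 5; P2 gets 9, best alternative 0; P3 gets 7, best alternative 5. No profitable deviation — NE.

(T, P, I); (B, Q, O)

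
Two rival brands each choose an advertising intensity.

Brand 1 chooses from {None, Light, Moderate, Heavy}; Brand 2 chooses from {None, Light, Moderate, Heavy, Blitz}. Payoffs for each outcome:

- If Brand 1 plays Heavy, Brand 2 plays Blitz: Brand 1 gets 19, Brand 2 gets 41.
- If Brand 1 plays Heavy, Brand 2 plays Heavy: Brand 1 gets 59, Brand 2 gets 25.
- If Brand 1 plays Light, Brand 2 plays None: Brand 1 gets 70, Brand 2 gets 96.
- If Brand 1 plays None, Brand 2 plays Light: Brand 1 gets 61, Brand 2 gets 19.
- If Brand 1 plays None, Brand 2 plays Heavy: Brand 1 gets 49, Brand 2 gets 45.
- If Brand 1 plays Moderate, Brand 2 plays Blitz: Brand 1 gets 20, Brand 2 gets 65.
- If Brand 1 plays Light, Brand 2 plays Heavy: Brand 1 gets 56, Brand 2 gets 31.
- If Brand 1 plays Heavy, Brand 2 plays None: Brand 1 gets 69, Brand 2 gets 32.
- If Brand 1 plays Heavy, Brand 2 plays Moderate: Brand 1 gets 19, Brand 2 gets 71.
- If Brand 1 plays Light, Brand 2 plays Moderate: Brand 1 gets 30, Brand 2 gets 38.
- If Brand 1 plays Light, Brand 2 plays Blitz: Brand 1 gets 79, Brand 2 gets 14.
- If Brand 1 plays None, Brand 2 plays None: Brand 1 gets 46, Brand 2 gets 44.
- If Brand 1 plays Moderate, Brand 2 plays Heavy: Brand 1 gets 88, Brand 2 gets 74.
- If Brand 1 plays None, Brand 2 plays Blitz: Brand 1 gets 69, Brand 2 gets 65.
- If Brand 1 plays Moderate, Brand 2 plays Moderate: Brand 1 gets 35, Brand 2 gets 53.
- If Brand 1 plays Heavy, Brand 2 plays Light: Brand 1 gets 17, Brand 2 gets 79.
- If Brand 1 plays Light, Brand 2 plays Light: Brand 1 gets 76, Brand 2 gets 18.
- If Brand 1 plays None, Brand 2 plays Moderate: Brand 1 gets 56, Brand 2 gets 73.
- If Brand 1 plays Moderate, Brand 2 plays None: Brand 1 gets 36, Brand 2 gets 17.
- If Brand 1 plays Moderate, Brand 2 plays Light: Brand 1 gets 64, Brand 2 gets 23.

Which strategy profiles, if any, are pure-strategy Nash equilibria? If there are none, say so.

Pure-strategy Nash equilibria: (None, Moderate) and (Light, None) and (Moderate, Heavy)

Brand 1 against None: payoffs 46, 70, 36, 69 → best response Light.
Brand 1 against Light: payoffs 61, 76, 64, 17 → best response Light.
Brand 1 against Moderate: payoffs 56, 30, 35, 19 → best response None.
Brand 1 against Heavy: payoffs 49, 56, 88, 59 → best response Moderate.
Brand 1 against Blitz: payoffs 69, 79, 20, 19 → best response Light.
Brand 2 against None: payoffs 44, 19, 73, 45, 65 → best response Moderate.
Brand 2 against Light: payoffs 96, 18, 38, 31, 14 → best response None.
Brand 2 against Moderate: payoffs 17, 23, 53, 74, 65 → best response Heavy.
Brand 2 against Heavy: payoffs 32, 79, 71, 25, 41 → best response Light.
Mutual best responses: (None, Moderate); (Light, None); (Moderate, Heavy).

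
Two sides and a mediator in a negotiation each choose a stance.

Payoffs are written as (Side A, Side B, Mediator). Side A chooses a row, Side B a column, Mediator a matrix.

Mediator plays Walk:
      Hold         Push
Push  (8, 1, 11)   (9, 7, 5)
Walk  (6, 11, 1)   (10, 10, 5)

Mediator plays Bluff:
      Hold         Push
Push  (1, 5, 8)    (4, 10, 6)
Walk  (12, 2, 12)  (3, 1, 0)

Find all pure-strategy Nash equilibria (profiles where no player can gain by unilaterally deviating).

Side A against (Hold, Walk): payoffs 8, 6 → best response Push.
Side A against (Hold, Bluff): payoffs 1, 12 → best response Walk.
Side A against (Push, Walk): payoffs 9, 10 → best response Walk.
Side A against (Push, Bluff): payoffs 4, 3 → best response Push.
Side B against (Push, Walk): payoffs 1, 7 → best response Push.
Side B against (Push, Bluff): payoffs 5, 10 → best response Push.
Side B against (Walk, Walk): payoffs 11, 10 → best response Hold.
Side B against (Walk, Bluff): payoffs 2, 1 → best response Hold.
Mediator against (Push, Hold): payoffs 11, 8 → best response Walk.
Mediator against (Push, Push): payoffs 5, 6 → best response Bluff.
Mediator against (Walk, Hold): payoffs 1, 12 → best response Bluff.
Mediator against (Walk, Push): payoffs 5, 0 → best response Walk.
Mutual best responses: (Push, Push, Bluff); (Walk, Hold, Bluff).

(Push, Push, Bluff), (Walk, Hold, Bluff)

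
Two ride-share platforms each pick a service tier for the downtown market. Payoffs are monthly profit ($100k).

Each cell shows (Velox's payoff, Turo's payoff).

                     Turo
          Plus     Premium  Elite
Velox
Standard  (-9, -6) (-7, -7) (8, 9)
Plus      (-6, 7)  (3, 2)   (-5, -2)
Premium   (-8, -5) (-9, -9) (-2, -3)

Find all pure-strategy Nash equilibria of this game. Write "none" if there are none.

Check each profile: it is a Nash equilibrium iff no player can strictly gain by switching unilaterally.
(Standard, Plus): Velox can switch to Plus (-9 → -6). Not NE.
(Standard, Premium): Velox can switch to Plus (-7 → 3). Not NE.
(Standard, Elite): Velox gets 8, best alternative -2; Turo gets 9, best alternative -6. No profitable deviation — NE.
(Plus, Plus): Velox gets -6, best alternative -8; Turo gets 7, best alternative 2. No profitable deviation — NE.
(Plus, Premium): Turo can switch to Plus (2 → 7). Not NE.
(Plus, Elite): Velox can switch to Standard (-5 → 8). Not NE.
(Premium, Plus): Velox can switch to Plus (-8 → -6). Not NE.
(Premium, Premium): Velox can switch to Standard (-9 → -7). Not NE.
(The remaining 1 profile has a profitable deviation by the same check.)

The pure Nash equilibria are (Standard, Elite), (Plus, Plus).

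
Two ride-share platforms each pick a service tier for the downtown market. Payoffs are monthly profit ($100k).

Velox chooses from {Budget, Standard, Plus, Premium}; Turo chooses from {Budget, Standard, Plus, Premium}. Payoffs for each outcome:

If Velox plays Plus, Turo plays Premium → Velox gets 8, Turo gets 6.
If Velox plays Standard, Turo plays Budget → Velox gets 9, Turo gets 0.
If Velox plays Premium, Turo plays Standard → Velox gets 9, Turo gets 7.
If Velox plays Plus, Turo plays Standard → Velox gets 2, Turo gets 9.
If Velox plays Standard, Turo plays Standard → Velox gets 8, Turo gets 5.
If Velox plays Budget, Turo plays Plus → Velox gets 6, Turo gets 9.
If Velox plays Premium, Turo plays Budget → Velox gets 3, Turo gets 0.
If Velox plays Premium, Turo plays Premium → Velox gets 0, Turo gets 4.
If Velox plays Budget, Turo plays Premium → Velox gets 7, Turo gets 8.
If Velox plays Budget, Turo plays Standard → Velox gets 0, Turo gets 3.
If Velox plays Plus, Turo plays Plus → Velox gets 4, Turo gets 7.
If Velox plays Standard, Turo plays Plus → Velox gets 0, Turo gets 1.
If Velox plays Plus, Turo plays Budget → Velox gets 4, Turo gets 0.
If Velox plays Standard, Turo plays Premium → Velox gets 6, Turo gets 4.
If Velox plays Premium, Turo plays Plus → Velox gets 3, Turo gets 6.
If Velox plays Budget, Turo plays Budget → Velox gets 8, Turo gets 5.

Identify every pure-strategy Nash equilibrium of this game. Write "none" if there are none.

Velox against Budget: payoffs 8, 9, 4, 3 → best response Standard.
Velox against Standard: payoffs 0, 8, 2, 9 → best response Premium.
Velox against Plus: payoffs 6, 0, 4, 3 → best response Budget.
Velox against Premium: payoffs 7, 6, 8, 0 → best response Plus.
Turo against Budget: payoffs 5, 3, 9, 8 → best response Plus.
Turo against Standard: payoffs 0, 5, 1, 4 → best response Standard.
Turo against Plus: payoffs 0, 9, 7, 6 → best response Standard.
Turo against Premium: payoffs 0, 7, 6, 4 → best response Standard.
Mutual best responses: (Budget, Plus); (Premium, Standard).

Pure-strategy Nash equilibria: (Budget, Plus); (Premium, Standard)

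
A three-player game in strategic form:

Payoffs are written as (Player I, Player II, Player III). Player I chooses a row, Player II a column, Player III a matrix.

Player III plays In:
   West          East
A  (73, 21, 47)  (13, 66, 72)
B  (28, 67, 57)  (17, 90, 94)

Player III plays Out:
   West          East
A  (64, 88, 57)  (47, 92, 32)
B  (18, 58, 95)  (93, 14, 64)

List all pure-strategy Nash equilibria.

(B, East, In)

Player I against (West, In): payoffs 73, 28 → best response A.
Player I against (West, Out): payoffs 64, 18 → best response A.
Player I against (East, In): payoffs 13, 17 → best response B.
Player I against (East, Out): payoffs 47, 93 → best response B.
Player II against (A, In): payoffs 21, 66 → best response East.
Player II against (A, Out): payoffs 88, 92 → best response East.
Player II against (B, In): payoffs 67, 90 → best response East.
Player II against (B, Out): payoffs 58, 14 → best response West.
Player III against (A, West): payoffs 47, 57 → best response Out.
Player III against (A, East): payoffs 72, 32 → best response In.
Player III against (B, West): payoffs 57, 95 → best response Out.
Player III against (B, East): payoffs 94, 64 → best response In.
Mutual best responses: (B, East, In).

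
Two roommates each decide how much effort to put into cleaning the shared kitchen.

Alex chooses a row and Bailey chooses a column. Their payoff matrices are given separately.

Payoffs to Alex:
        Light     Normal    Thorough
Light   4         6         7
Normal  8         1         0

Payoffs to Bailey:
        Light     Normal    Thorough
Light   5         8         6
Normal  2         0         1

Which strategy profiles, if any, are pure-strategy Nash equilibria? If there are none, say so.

Alex against Light: payoffs 4, 8 → best response Normal.
Alex against Normal: payoffs 6, 1 → best response Light.
Alex against Thorough: payoffs 7, 0 → best response Light.
Bailey against Light: payoffs 5, 8, 6 → best response Normal.
Bailey against Normal: payoffs 2, 0, 1 → best response Light.
Mutual best responses: (Light, Normal); (Normal, Light).

Pure-strategy Nash equilibria: (Light, Normal) and (Normal, Light)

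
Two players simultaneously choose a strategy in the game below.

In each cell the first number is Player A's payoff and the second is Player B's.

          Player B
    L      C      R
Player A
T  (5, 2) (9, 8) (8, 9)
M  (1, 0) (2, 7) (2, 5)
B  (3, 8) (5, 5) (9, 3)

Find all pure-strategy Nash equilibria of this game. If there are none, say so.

No pure-strategy Nash equilibrium.

For each strategy profile, look for a profitable unilateral deviation.
(T, L): Player B can switch to C (2 → 8). Not NE.
(T, C): Player B can switch to R (8 → 9). Not NE.
(T, R): Player A can switch to B (8 → 9). Not NE.
(M, L): Player A can switch to T (1 → 5). Not NE.
(M, C): Player A can switch to T (2 → 9). Not NE.
(M, R): Player A can switch to T (2 → 8). Not NE.
(B, L): Player A can switch to T (3 → 5). Not NE.
(B, C): Player A can switch to T (5 → 9). Not NE.
(B, R): Player B can switch to L (3 → 8). Not NE.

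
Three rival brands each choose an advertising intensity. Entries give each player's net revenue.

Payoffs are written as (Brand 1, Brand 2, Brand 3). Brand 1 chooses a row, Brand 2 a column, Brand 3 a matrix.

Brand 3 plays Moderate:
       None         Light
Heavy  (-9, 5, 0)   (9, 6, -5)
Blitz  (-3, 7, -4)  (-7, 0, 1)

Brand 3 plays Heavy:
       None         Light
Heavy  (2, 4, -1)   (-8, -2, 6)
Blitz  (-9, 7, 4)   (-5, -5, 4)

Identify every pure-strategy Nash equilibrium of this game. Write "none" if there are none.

Mark each player's best response to every combination of opponents' strategies; a profile where every player is best-responding is a pure Nash equilibrium.
Brand 1 against (None, Moderate): payoffs -9, -3 → best response Blitz.
Brand 1 against (None, Heavy): payoffs 2, -9 → best response Heavy.
Brand 1 against (Light, Moderate): payoffs 9, -7 → best response Heavy.
Brand 1 against (Light, Heavy): payoffs -8, -5 → best response Blitz.
Brand 2 against (Heavy, Moderate): payoffs 5, 6 → best response Light.
Brand 2 against (Heavy, Heavy): payoffs 4, -2 → best response None.
Brand 2 against (Blitz, Moderate): payoffs 7, 0 → best response None.
Brand 2 against (Blitz, Heavy): payoffs 7, -5 → best response None.
Brand 3 against (Heavy, None): payoffs 0, -1 → best response Moderate.
Brand 3 against (Heavy, Light): payoffs -5, 6 → best response Heavy.
Brand 3 against (Blitz, None): payoffs -4, 4 → best response Heavy.
Brand 3 against (Blitz, Light): payoffs 1, 4 → best response Heavy.
No profile is a mutual best response for all players.

There is no pure-strategy Nash equilibrium.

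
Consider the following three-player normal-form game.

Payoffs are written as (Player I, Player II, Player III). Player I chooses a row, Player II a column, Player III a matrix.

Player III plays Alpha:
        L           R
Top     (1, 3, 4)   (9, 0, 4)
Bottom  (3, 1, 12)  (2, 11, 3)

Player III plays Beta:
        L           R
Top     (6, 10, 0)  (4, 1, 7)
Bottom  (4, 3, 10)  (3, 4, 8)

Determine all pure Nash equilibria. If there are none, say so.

(Top, L, Alpha): Player I can switch to Bottom (1 → 3). Not NE.
(Top, L, Beta): Player III can switch to Alpha (0 → 4). Not NE.
(Top, R, Alpha): Player II can switch to L (0 → 3). Not NE.
(Top, R, Beta): Player II can switch to L (1 → 10). Not NE.
(Bottom, L, Alpha): Player II can switch to R (1 → 11). Not NE.
(Bottom, L, Beta): Player I can switch to Top (4 → 6). Not NE.
(Bottom, R, Alpha): Player I can switch to Top (2 → 9). Not NE.
(Bottom, R, Beta): Player I can switch to Top (3 → 4). Not NE.

No pure-strategy Nash equilibrium.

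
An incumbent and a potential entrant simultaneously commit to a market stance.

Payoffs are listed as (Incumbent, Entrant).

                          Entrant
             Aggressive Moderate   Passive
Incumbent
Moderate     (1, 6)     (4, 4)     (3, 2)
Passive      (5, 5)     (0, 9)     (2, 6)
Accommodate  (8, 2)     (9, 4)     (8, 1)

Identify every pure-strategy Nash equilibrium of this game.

Pure NE: (Accommodate, Moderate)

(Moderate, Aggressive): Incumbent can switch to Passive (1 → 5). Not NE.
(Moderate, Moderate): Incumbent can switch to Accommodate (4 → 9). Not NE.
(Moderate, Passive): Incumbent can switch to Accommodate (3 → 8). Not NE.
(Passive, Aggressive): Incumbent can switch to Accommodate (5 → 8). Not NE.
(Passive, Moderate): Incumbent can switch to Moderate (0 → 4). Not NE.
(Passive, Passive): Incumbent can switch to Moderate (2 → 3). Not NE.
(Accommodate, Aggressive): Entrant can switch to Moderate (2 → 4). Not NE.
(Accommodate, Moderate): Incumbent gets 9, best alternative 4; Entrant gets 4, best alternative 2. No profitable deviation — NE.
(Accommodate, Passive): Entrant can switch to Aggressive (1 → 2). Not NE.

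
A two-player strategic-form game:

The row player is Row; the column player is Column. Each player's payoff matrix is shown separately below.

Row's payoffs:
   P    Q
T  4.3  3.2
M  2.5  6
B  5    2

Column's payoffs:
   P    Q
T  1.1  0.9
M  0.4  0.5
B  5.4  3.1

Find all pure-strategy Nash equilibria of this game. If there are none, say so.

(M, Q) and (B, P)

Check each profile: it is a Nash equilibrium iff no player can strictly gain by switching unilaterally.
(T, P): Row can switch to B (4.3 → 5). Not NE.
(T, Q): Row can switch to M (3.2 → 6). Not NE.
(M, P): Row can switch to T (2.5 → 4.3). Not NE.
(M, Q): Row gets 6, best alternative 3.2; Column gets 0.5, best alternative 0.4. No profitable deviation — NE.
(B, P): Row gets 5, best alternative 4.3; Column gets 5.4, best alternative 3.1. No profitable deviation — NE.
(B, Q): Row can switch to T (2 → 3.2). Not NE.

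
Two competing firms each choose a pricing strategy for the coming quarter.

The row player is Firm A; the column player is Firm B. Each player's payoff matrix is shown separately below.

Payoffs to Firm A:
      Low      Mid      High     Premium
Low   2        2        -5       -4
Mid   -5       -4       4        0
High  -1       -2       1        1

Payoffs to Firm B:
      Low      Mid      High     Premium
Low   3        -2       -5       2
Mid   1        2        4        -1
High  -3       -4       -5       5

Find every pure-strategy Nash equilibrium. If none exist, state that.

The pure Nash equilibria are (Low, Low), (Mid, High), (High, Premium).

(Low, Low): Firm A gets 2, best alternative -1; Firm B gets 3, best alternative 2. No profitable deviation — NE.
(Low, Mid): Firm B can switch to Low (-2 → 3). Not NE.
(Low, High): Firm A can switch to Mid (-5 → 4). Not NE.
(Low, Premium): Firm A can switch to Mid (-4 → 0). Not NE.
(Mid, Low): Firm A can switch to Low (-5 → 2). Not NE.
(Mid, Mid): Firm A can switch to Low (-4 → 2). Not NE.
(Mid, High): Firm A gets 4, best alternative 1; Firm B gets 4, best alternative 2. No profitable deviation — NE.
(Mid, Premium): Firm A can switch to High (0 → 1). Not NE.
(High, Low): Firm A can switch to Low (-1 → 2). Not NE.
(High, Mid): Firm A can switch to Low (-2 → 2). Not NE.
(High, High): Firm A can switch to Mid (1 → 4). Not NE.
(High, Premium): Firm A gets 1, best alternative 0; Firm B gets 5, best alternative -3. No profitable deviation — NE.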